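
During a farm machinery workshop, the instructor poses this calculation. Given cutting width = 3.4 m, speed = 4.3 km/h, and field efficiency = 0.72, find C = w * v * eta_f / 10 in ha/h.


C = w * v * eta_f / 10
  = 3.4 * 4.3 * 0.72 / 10
  = 10.53 / 10
  = 1.05 ha/h


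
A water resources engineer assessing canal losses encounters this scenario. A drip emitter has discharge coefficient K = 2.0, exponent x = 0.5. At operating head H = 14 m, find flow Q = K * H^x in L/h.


Q = K * H^x
  = 2.0 * 14^0.5
  = 2.0 * 3.7417
  = 7.48 L/h


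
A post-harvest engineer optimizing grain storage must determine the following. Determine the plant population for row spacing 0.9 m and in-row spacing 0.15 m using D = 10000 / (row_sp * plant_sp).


D = 10000 / (row_sp * plant_sp)
  = 10000 / (0.9 * 0.15)
  = 10000 / 0.1350
  = 74074.07 plants/ha


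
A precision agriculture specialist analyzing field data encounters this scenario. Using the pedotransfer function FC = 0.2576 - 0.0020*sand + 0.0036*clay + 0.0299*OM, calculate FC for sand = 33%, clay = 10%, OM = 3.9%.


FC = 0.2576 - 0.0020*33 + 0.0036*10 + 0.0299*3.9
   = 0.2576 - 0.0660 + 0.0360 + 0.1166
   = 0.3442


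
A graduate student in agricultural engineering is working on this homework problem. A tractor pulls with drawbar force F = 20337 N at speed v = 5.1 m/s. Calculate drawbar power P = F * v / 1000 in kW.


P = F * v / 1000
  = 20337 * 5.1 / 1000
  = 103718.70 / 1000
  = 103.72 kW


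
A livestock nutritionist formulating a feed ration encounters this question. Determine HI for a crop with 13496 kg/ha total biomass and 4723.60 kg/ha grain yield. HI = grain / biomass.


HI = grain_yield / biomass
   = 4723.60 / 13496
   = 0.35


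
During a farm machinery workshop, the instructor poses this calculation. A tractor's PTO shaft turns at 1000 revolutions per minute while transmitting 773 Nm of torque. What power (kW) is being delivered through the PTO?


P = 2*pi*n*T / 60000
  = 2*pi * 1000 * 773 / 60000
  = 4856902.24 / 60000
  = 80.95 kW


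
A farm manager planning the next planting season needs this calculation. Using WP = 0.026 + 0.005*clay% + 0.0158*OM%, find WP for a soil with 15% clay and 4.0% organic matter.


WP = 0.026 + 0.005*15 + 0.0158*4.0
   = 0.026 + 0.0750 + 0.0632
   = 0.1642


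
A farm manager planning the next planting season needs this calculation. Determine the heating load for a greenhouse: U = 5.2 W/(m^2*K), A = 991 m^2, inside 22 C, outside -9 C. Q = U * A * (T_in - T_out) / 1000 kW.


dT = 22 - (-9) = 31 K
Q = U * A * dT
  = 5.2 * 991 * 31
  = 159749.20 W = 159.75 kW


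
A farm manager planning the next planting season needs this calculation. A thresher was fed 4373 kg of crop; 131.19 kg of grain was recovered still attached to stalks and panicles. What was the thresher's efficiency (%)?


eta = (total - unthreshed) / total * 100
    = (4373 - 131.19) / 4373 * 100
    = 4241.81 / 4373 * 100
    = 97%


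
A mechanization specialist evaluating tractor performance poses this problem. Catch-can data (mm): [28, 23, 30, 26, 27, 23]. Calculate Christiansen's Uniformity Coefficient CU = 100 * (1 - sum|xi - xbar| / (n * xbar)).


xbar = 157 / 6 = 26.167
sum|xi - xbar| = 13
CU = 100 * (1 - 13 / (6 * 26.167))
   = 100 * (1 - 0.0828)
   = 91.72%


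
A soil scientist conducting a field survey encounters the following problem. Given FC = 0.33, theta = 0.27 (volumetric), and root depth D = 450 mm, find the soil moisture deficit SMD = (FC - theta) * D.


SMD = (FC - theta) * D
    = (0.33 - 0.27) * 450
    = 0.060 * 450
    = 27 mm


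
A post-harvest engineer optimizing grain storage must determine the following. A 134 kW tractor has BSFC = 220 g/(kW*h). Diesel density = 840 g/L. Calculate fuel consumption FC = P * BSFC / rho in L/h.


FC = P * BSFC / rho_fuel
   = 134 * 220 / 840
   = 29480 / 840
   = 35.10 L/h


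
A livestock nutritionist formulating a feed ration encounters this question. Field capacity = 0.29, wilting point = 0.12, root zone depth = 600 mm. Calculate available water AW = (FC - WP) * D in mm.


AW = (FC - WP) * D
   = (0.29 - 0.12) * 600
   = 0.17 * 600
   = 102 mm


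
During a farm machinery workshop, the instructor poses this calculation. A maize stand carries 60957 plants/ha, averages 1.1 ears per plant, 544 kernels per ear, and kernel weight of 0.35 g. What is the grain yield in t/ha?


Y = density * ears * kernels * kw
  = 60957 * 1.1 * 544 * 0.35 g/ha
  = 12766834.08 g/ha
  = 12766.83 kg/ha = 12.77 t/ha


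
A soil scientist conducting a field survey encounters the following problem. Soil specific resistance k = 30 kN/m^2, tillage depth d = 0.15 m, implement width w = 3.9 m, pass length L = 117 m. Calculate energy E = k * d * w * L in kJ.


E = k * d * w * L
  = 30 * 0.15 * 3.9 * 117
  = 2053.35 kJ


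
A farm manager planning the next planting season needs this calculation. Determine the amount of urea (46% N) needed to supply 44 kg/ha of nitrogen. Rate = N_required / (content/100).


Rate = N_required / (N_content / 100)
     = 44 / (46 / 100)
     = 44 / 0.46
     = 95.65 kg/ha


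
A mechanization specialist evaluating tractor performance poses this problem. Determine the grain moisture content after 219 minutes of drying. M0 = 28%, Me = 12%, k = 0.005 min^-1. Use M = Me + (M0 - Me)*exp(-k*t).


M = Me + (M0 - Me) * e^(-k*t)
  = 12 + (28 - 12) * e^(-0.005*219)
  = 12 + 16 * e^(-1.095)
  = 12 + 16 * 0.33454
  = 12 + 5.3526
  = 17.35%


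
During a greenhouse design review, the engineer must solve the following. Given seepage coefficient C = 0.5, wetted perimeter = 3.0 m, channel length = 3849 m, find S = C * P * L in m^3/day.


S = C * P * L
  = 0.5 * 3.0 * 3849
  = 5773.50 m^3/day


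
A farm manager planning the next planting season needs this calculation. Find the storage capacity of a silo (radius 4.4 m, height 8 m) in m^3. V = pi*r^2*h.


V = pi * r^2 * h
  = pi * 4.4^2 * 8
  = pi * 19.36 * 8
  = 486.57 m^3


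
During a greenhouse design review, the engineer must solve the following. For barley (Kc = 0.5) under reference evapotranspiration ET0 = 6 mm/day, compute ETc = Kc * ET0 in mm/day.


ETc = Kc * ET0
    = 0.5 * 6
    = 3 mm/day


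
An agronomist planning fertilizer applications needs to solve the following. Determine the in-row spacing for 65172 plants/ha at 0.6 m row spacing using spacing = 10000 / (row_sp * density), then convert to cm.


spacing = 10000 / (row_sp * density)
        = 10000 / (0.6 * 65172)
        = 10000 / 39103.20
        = 0.25573 m = 25.57 cm


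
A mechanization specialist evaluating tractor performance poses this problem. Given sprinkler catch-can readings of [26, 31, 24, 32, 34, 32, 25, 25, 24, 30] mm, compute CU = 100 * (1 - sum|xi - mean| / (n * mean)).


xbar = 283 / 10 = 28.300
sum|xi - xbar| = 35
CU = 100 * (1 - 35 / (10 * 28.300))
   = 100 * (1 - 0.1237)
   = 87.63%


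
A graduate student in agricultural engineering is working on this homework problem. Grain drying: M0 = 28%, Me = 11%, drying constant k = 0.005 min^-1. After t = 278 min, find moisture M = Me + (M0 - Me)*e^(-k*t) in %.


M = Me + (M0 - Me) * e^(-k*t)
  = 11 + (28 - 11) * e^(-0.005*278)
  = 11 + 17 * e^(-1.390)
  = 11 + 17 * 0.24908
  = 11 + 4.2343
  = 15.23%


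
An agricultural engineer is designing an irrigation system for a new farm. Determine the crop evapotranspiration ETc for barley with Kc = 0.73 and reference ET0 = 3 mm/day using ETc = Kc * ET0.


ETc = Kc * ET0
    = 0.73 * 3
    = 2.19 mm/day


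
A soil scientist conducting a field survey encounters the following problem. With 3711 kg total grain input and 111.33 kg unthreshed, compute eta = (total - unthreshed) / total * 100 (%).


eta = (total - unthreshed) / total * 100
    = (3711 - 111.33) / 3711 * 100
    = 3599.67 / 3711 * 100
    = 97%


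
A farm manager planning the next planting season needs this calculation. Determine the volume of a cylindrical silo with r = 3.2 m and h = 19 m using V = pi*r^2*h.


V = pi * r^2 * h
  = pi * 3.2^2 * 19
  = pi * 10.24 * 19
  = 611.23 m^3


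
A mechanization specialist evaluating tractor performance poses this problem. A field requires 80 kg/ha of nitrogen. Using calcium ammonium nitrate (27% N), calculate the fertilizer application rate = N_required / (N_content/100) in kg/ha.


Rate = N_required / (N_content / 100)
     = 80 / (27 / 100)
     = 80 / 0.27
     = 296.30 kg/ha


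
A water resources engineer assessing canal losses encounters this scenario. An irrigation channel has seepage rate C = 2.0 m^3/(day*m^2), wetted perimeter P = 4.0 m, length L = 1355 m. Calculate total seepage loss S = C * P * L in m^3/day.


S = C * P * L
  = 2.0 * 4.0 * 1355
  = 10840 m^3/day


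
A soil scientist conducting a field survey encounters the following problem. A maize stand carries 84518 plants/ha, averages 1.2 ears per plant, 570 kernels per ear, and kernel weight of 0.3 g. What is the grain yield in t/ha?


Y = density * ears * kernels * kw
  = 84518 * 1.2 * 570 * 0.3 g/ha
  = 17343093.60 g/ha
  = 17343.09 kg/ha = 17.34 t/ha


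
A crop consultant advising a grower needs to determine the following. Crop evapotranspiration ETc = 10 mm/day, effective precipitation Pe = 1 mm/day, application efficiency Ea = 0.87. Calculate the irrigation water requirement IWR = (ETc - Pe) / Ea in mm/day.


IWR = (ETc - Pe) / Ea
    = (10 - 1) / 0.87
    = 9 / 0.87
    = 10.34 mm/day


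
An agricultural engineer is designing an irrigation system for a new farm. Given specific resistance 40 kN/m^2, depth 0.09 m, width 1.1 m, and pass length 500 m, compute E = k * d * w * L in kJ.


E = k * d * w * L
  = 40 * 0.09 * 1.1 * 500
  = 1980 kJ


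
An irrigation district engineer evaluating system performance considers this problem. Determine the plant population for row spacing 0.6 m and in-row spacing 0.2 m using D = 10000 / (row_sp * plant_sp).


D = 10000 / (row_sp * plant_sp)
  = 10000 / (0.6 * 0.2)
  = 10000 / 0.1200
  = 83333.33 plants/ha


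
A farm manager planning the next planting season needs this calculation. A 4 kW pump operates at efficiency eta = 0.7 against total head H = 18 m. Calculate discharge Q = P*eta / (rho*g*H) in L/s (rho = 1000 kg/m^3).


Q = (P * 1000 * eta) / (rho * g * H)
  = (4 * 1000 * 0.7) / (1000 * 9.81 * 18)
  = 2800 / 176580
  = 0.01586 m^3/s = 15.86 L/s


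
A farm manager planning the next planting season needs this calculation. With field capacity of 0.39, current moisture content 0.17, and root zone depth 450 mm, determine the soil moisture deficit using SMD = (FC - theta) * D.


SMD = (FC - theta) * D
    = (0.39 - 0.17) * 450
    = 0.220 * 450
    = 99 mm


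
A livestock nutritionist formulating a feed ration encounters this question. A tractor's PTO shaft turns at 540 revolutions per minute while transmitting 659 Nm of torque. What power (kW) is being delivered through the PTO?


P = 2*pi*n*T / 60000
  = 2*pi * 540 * 659 / 60000
  = 2235934.32 / 60000
  = 37.27 kW


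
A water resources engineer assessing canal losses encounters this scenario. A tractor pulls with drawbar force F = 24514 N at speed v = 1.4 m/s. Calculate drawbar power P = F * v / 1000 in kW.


P = F * v / 1000
  = 24514 * 1.4 / 1000
  = 34319.60 / 1000
  = 34.32 kW


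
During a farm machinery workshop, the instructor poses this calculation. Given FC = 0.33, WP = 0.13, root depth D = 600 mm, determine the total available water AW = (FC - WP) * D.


AW = (FC - WP) * D
   = (0.33 - 0.13) * 600
   = 0.20 * 600
   = 120 mm


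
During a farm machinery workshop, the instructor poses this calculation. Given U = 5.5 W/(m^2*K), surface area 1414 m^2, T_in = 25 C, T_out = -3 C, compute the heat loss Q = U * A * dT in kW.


dT = 25 - (-3) = 28 K
Q = U * A * dT
  = 5.5 * 1414 * 28
  = 217756 W = 217.76 kW


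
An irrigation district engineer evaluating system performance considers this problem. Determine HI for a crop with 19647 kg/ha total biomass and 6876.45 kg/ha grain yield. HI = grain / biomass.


HI = grain_yield / biomass
   = 6876.45 / 19647
   = 0.35


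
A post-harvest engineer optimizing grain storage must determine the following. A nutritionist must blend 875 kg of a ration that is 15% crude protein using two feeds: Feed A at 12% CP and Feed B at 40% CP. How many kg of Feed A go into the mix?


parts_A = CP_b - target = 40 - 15 = 25
parts_B = target - CP_a = 15 - 12 = 3
total_parts = 25 + 3 = 28
Feed A = 875 * 25 / 28 = 781.25 kg
Feed B = 875 * 3 / 28 = 93.75 kg

781.25 kg


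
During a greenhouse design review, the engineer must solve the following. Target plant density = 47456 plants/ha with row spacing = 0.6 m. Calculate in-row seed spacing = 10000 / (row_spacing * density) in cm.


spacing = 10000 / (row_sp * density)
        = 10000 / (0.6 * 47456)
        = 10000 / 28473.60
        = 0.35120 m = 35.12 cm


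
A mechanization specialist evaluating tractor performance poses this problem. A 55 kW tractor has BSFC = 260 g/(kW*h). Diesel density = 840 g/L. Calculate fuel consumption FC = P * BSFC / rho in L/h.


FC = P * BSFC / rho_fuel
   = 55 * 260 / 840
   = 14300 / 840
   = 17.02 L/h


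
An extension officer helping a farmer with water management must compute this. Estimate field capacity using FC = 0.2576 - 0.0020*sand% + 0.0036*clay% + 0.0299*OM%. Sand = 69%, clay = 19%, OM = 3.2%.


FC = 0.2576 - 0.0020*69 + 0.0036*19 + 0.0299*3.2
   = 0.2576 - 0.1380 + 0.0684 + 0.0957
   = 0.2837


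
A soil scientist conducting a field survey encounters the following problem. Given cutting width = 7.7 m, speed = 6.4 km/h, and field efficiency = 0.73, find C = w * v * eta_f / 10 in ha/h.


C = w * v * eta_f / 10
  = 7.7 * 6.4 * 0.73 / 10
  = 35.97 / 10
  = 3.60 ha/h


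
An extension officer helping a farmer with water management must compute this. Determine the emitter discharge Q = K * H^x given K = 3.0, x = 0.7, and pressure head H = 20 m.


Q = K * H^x
  = 3.0 * 20^0.7
  = 3.0 * 8.1418
  = 24.43 L/h


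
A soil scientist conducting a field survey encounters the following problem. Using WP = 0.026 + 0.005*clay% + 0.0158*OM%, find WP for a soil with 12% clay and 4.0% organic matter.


WP = 0.026 + 0.005*12 + 0.0158*4.0
   = 0.026 + 0.0600 + 0.0632
   = 0.1492


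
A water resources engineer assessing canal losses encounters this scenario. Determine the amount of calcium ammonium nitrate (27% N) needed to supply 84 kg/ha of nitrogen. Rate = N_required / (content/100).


Rate = N_required / (N_content / 100)
     = 84 / (27 / 100)
     = 84 / 0.27
     = 311.11 kg/ha


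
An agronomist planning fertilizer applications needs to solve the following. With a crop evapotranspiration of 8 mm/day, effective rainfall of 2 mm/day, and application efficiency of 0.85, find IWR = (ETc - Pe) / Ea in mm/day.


IWR = (ETc - Pe) / Ea
    = (8 - 2) / 0.85
    = 6 / 0.85
    = 7.06 mm/day


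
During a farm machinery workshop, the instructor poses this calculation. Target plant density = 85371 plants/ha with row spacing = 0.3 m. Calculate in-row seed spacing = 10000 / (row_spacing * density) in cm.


spacing = 10000 / (row_sp * density)
        = 10000 / (0.3 * 85371)
        = 10000 / 25611.30
        = 0.39045 m = 39.05 cm


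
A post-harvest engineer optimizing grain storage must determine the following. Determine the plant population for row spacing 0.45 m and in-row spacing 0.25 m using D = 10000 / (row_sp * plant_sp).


D = 10000 / (row_sp * plant_sp)
  = 10000 / (0.45 * 0.25)
  = 10000 / 0.1125
  = 88888.89 plants/ha


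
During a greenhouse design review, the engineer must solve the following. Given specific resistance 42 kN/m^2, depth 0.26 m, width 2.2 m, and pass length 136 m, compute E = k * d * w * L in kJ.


E = k * d * w * L
  = 42 * 0.26 * 2.2 * 136
  = 3267.26 kJ


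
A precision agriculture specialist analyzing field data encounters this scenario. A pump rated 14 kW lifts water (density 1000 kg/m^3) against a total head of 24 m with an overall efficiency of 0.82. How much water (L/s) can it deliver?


Q = (P * 1000 * eta) / (rho * g * H)
  = (14 * 1000 * 0.82) / (1000 * 9.81 * 24)
  = 11480 / 235440
  = 0.04876 m^3/s = 48.76 L/s


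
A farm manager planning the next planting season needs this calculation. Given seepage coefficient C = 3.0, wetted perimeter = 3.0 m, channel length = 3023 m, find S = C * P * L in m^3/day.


S = C * P * L
  = 3.0 * 3.0 * 3023
  = 27207 m^3/day


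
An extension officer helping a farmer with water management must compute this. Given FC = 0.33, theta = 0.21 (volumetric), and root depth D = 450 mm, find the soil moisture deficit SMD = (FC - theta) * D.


SMD = (FC - theta) * D
    = (0.33 - 0.21) * 450
    = 0.120 * 450
    = 54 mm


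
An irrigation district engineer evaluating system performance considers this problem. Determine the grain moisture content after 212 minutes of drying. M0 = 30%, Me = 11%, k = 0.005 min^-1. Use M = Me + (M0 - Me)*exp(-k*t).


M = Me + (M0 - Me) * e^(-k*t)
  = 11 + (30 - 11) * e^(-0.005*212)
  = 11 + 19 * e^(-1.060)
  = 11 + 19 * 0.34646
  = 11 + 6.5827
  = 17.58%


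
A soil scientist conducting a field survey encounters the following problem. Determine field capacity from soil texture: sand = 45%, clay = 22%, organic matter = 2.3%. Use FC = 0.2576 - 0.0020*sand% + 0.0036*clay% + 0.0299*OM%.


FC = 0.2576 - 0.0020*45 + 0.0036*22 + 0.0299*2.3
   = 0.2576 - 0.0900 + 0.0792 + 0.0688
   = 0.3156


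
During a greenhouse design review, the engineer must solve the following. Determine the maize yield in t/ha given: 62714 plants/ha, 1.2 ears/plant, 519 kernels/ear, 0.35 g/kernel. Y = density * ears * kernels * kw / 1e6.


Y = density * ears * kernels * kw
  = 62714 * 1.2 * 519 * 0.35 g/ha
  = 13670397.72 g/ha
  = 13670.40 kg/ha = 13.67 t/ha


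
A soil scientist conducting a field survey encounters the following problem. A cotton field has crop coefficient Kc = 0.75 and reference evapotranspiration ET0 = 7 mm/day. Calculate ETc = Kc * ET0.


ETc = Kc * ET0
    = 0.75 * 7
    = 5.25 mm/day


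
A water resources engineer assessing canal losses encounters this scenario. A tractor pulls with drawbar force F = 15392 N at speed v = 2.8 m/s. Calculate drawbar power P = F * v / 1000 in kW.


P = F * v / 1000
  = 15392 * 2.8 / 1000
  = 43097.60 / 1000
  = 43.10 kW


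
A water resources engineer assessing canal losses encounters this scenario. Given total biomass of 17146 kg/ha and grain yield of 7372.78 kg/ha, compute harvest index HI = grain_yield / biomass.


HI = grain_yield / biomass
   = 7372.78 / 17146
   = 0.43


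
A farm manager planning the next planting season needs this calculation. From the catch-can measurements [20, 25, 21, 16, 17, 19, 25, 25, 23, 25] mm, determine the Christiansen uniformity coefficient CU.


xbar = 216 / 10 = 21.600
sum|xi - xbar| = 30
CU = 100 * (1 - 30 / (10 * 21.600))
   = 100 * (1 - 0.1389)
   = 86.11%


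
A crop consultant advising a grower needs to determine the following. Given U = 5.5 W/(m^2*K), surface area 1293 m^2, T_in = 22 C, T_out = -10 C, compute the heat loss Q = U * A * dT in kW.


dT = 22 - (-10) = 32 K
Q = U * A * dT
  = 5.5 * 1293 * 32
  = 227568 W = 227.57 kW


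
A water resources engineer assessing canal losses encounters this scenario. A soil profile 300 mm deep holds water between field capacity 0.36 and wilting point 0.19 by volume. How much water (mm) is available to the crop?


AW = (FC - WP) * D
   = (0.36 - 0.19) * 300
   = 0.17 * 300
   = 51 mm


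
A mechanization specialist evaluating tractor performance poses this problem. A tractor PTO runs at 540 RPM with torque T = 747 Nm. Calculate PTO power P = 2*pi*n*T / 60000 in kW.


P = 2*pi*n*T / 60000
  = 2*pi * 540 * 747 / 60000
  = 2534511.29 / 60000
  = 42.24 kW


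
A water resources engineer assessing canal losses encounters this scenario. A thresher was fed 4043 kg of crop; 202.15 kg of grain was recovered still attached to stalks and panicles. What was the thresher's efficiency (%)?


eta = (total - unthreshed) / total * 100
    = (4043 - 202.15) / 4043 * 100
    = 3840.85 / 4043 * 100
    = 95%


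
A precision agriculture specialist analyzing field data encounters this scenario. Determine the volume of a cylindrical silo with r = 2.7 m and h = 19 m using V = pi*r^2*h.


V = pi * r^2 * h
  = pi * 2.7^2 * 19
  = pi * 7.29 * 19
  = 435.14 m^3


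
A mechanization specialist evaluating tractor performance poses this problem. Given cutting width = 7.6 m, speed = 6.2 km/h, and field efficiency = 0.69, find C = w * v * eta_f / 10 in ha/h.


C = w * v * eta_f / 10
  = 7.6 * 6.2 * 0.69 / 10
  = 32.51 / 10
  = 3.25 ha/h


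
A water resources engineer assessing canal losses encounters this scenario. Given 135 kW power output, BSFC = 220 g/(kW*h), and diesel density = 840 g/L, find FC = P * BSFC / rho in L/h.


FC = P * BSFC / rho_fuel
   = 135 * 220 / 840
   = 29700 / 840
   = 35.36 L/h


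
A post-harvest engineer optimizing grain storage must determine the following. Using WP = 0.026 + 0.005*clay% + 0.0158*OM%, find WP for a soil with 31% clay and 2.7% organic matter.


WP = 0.026 + 0.005*31 + 0.0158*2.7
   = 0.026 + 0.1550 + 0.0427
   = 0.2237


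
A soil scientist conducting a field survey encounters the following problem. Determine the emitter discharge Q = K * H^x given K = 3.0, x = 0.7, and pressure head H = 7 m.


Q = K * H^x
  = 3.0 * 7^0.7
  = 3.0 * 3.9045
  = 11.71 L/h


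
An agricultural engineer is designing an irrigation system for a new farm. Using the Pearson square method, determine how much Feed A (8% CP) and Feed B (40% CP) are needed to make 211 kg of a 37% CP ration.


parts_A = CP_b - target = 40 - 37 = 3
parts_B = target - CP_a = 37 - 8 = 29
total_parts = 3 + 29 = 32
Feed A = 211 * 3 / 32 = 19.78 kg
Feed B = 211 * 29 / 32 = 191.22 kg

19.78 kg


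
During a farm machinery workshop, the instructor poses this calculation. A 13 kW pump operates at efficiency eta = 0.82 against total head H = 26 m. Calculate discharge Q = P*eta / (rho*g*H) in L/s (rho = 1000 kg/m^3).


Q = (P * 1000 * eta) / (rho * g * H)
  = (13 * 1000 * 0.82) / (1000 * 9.81 * 26)
  = 10660 / 255060
  = 0.04179 m^3/s = 41.79 L/s


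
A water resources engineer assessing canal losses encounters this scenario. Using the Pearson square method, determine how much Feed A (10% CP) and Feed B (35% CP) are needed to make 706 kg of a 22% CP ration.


parts_A = CP_b - target = 35 - 22 = 13
parts_B = target - CP_a = 22 - 10 = 12
total_parts = 13 + 12 = 25
Feed A = 706 * 13 / 25 = 367.12 kg
Feed B = 706 * 12 / 25 = 338.88 kg

367.12 kg


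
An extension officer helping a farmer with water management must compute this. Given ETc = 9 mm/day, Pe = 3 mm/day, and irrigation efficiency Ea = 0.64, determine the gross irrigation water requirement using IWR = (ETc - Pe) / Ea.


IWR = (ETc - Pe) / Ea
    = (9 - 3) / 0.64
    = 6 / 0.64
    = 9.38 mm/day


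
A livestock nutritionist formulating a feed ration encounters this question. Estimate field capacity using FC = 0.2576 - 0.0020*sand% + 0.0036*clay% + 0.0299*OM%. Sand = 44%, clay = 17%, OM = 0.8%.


FC = 0.2576 - 0.0020*44 + 0.0036*17 + 0.0299*0.8
   = 0.2576 - 0.0880 + 0.0612 + 0.0239
   = 0.2547


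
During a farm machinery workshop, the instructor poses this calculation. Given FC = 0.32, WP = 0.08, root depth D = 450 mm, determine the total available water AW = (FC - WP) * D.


AW = (FC - WP) * D
   = (0.32 - 0.08) * 450
   = 0.24 * 450
   = 108 mm


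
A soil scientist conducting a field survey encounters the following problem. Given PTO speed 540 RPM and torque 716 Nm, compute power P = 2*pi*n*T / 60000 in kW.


P = 2*pi*n*T / 60000
  = 2*pi * 540 * 716 / 60000
  = 2429330.77 / 60000
  = 40.49 kW


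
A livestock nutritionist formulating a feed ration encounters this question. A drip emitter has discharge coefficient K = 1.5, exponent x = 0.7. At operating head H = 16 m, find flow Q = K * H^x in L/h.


Q = K * H^x
  = 1.5 * 16^0.7
  = 1.5 * 6.9644
  = 10.45 L/h


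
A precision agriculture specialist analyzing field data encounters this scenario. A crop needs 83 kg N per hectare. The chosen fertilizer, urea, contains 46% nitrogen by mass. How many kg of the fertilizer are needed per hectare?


Rate = N_required / (N_content / 100)
     = 83 / (46 / 100)
     = 83 / 0.46
     = 180.43 kg/ha


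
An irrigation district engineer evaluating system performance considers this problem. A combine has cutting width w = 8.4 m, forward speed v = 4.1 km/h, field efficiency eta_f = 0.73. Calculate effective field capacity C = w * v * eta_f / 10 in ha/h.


C = w * v * eta_f / 10
  = 8.4 * 4.1 * 0.73 / 10
  = 25.14 / 10
  = 2.51 ha/h


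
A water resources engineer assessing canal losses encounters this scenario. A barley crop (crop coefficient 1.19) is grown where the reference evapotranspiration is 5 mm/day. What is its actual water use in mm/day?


ETc = Kc * ET0
    = 1.19 * 5
    = 5.95 mm/day


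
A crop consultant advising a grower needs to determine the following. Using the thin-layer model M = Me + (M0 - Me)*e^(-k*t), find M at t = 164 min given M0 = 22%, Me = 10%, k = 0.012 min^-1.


M = Me + (M0 - Me) * e^(-k*t)
  = 10 + (22 - 10) * e^(-0.012*164)
  = 10 + 12 * e^(-1.968)
  = 10 + 12 * 0.13974
  = 10 + 1.6768
  = 11.68%


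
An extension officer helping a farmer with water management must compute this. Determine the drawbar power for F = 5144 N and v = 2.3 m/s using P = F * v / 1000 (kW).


P = F * v / 1000
  = 5144 * 2.3 / 1000
  = 11831.20 / 1000
  = 11.83 kW


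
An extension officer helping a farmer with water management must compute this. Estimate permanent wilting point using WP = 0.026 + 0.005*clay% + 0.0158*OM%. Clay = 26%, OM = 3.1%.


WP = 0.026 + 0.005*26 + 0.0158*3.1
   = 0.026 + 0.1300 + 0.0490
   = 0.2050


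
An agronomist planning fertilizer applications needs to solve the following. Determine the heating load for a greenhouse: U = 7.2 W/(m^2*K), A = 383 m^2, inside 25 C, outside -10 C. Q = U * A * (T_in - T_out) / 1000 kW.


dT = 25 - (-10) = 35 K
Q = U * A * dT
  = 7.2 * 383 * 35
  = 96516 W = 96.52 kW


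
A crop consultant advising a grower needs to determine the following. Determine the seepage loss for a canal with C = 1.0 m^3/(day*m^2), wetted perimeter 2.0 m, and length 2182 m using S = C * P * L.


S = C * P * L
  = 1.0 * 2.0 * 2182
  = 4364 m^3/day


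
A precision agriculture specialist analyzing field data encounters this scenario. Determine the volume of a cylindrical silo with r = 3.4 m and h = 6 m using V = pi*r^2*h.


V = pi * r^2 * h
  = pi * 3.4^2 * 6
  = pi * 11.56 * 6
  = 217.90 m^3


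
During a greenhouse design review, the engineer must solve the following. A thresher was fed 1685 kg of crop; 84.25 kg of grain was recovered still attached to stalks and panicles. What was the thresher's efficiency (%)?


eta = (total - unthreshed) / total * 100
    = (1685 - 84.25) / 1685 * 100
    = 1600.75 / 1685 * 100
    = 95%


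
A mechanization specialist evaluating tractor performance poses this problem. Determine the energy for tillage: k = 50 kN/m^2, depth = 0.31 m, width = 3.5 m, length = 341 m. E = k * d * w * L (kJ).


E = k * d * w * L
  = 50 * 0.31 * 3.5 * 341
  = 18499.25 kJ


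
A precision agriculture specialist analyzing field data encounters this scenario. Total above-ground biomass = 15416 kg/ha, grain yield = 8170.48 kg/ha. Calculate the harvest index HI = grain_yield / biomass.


HI = grain_yield / biomass
   = 8170.48 / 15416
   = 0.53


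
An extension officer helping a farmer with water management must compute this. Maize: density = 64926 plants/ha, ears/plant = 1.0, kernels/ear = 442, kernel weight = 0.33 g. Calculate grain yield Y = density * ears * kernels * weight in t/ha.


Y = density * ears * kernels * kw
  = 64926 * 1.0 * 442 * 0.33 g/ha
  = 9470106.36 g/ha
  = 9470.11 kg/ha = 9.47 t/ha


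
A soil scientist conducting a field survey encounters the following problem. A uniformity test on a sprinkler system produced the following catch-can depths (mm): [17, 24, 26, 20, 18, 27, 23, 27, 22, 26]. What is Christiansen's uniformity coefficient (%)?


xbar = 230 / 10 = 23
sum|xi - xbar| = 30
CU = 100 * (1 - 30 / (10 * 23))
   = 100 * (1 - 0.1304)
   = 86.96%


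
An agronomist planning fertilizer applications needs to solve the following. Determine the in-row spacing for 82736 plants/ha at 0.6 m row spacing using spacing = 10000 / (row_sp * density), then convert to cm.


spacing = 10000 / (row_sp * density)
        = 10000 / (0.6 * 82736)
        = 10000 / 49641.60
        = 0.20144 m = 20.14 cm


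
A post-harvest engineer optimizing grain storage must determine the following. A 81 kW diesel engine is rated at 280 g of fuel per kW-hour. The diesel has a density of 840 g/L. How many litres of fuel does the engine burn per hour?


FC = P * BSFC / rho_fuel
   = 81 * 280 / 840
   = 22680 / 840
   = 27 L/h


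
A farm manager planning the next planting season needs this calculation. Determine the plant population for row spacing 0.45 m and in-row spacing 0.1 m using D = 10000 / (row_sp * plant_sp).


D = 10000 / (row_sp * plant_sp)
  = 10000 / (0.45 * 0.1)
  = 10000 / 0.0450
  = 222222.22 plants/ha


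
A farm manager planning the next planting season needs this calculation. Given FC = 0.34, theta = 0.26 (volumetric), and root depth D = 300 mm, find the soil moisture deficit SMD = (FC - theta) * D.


SMD = (FC - theta) * D
    = (0.34 - 0.26) * 300
    = 0.080 * 300
    = 24 mm


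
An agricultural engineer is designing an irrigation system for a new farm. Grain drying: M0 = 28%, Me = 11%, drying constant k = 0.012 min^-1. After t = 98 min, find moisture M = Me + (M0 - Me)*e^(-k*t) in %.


M = Me + (M0 - Me) * e^(-k*t)
  = 11 + (28 - 11) * e^(-0.012*98)
  = 11 + 17 * e^(-1.176)
  = 11 + 17 * 0.30851
  = 11 + 5.2447
  = 16.24%


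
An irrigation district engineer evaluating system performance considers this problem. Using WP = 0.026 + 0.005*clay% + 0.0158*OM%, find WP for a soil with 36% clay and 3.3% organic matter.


WP = 0.026 + 0.005*36 + 0.0158*3.3
   = 0.026 + 0.1800 + 0.0521
   = 0.2581


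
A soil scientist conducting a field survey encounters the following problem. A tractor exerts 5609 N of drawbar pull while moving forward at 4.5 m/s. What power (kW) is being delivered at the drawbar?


P = F * v / 1000
  = 5609 * 4.5 / 1000
  = 25240.50 / 1000
  = 25.24 kW


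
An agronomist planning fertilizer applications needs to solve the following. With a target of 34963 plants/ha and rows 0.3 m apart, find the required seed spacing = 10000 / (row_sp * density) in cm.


spacing = 10000 / (row_sp * density)
        = 10000 / (0.3 * 34963)
        = 10000 / 10488.90
        = 0.95339 m = 95.34 cm


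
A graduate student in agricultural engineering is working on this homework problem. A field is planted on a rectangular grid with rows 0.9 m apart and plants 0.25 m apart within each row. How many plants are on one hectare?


D = 10000 / (row_sp * plant_sp)
  = 10000 / (0.9 * 0.25)
  = 10000 / 0.2250
  = 44444.44 plants/ha


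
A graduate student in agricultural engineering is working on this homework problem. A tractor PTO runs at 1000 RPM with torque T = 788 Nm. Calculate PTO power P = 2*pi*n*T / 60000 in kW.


P = 2*pi*n*T / 60000
  = 2*pi * 1000 * 788 / 60000
  = 4951150.02 / 60000
  = 82.52 kW


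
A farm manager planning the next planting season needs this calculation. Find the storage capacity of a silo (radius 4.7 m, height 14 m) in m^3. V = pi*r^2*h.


V = pi * r^2 * h
  = pi * 4.7^2 * 14
  = pi * 22.09 * 14
  = 971.57 m^3


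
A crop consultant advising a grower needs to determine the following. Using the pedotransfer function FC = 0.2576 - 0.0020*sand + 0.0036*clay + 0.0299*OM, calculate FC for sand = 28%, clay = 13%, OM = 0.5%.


FC = 0.2576 - 0.0020*28 + 0.0036*13 + 0.0299*0.5
   = 0.2576 - 0.0560 + 0.0468 + 0.0150
   = 0.2634


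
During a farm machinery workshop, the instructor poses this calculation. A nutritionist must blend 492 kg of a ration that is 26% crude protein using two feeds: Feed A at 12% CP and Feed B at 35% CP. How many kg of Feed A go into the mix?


parts_A = CP_b - target = 35 - 26 = 9
parts_B = target - CP_a = 26 - 12 = 14
total_parts = 9 + 14 = 23
Feed A = 492 * 9 / 23 = 192.52 kg
Feed B = 492 * 14 / 23 = 299.48 kg

192.52 kg


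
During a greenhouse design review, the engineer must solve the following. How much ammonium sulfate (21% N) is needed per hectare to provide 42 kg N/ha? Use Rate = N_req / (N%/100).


Rate = N_required / (N_content / 100)
     = 42 / (21 / 100)
     = 42 / 0.21
     = 200 kg/ha


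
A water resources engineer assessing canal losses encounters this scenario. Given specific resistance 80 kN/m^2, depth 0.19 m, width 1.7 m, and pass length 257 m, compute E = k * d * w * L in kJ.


E = k * d * w * L
  = 80 * 0.19 * 1.7 * 257
  = 6640.88 kJ


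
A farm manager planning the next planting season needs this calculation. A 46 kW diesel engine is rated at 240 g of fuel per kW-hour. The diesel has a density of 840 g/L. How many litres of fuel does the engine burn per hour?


FC = P * BSFC / rho_fuel
   = 46 * 240 / 840
   = 11040 / 840
   = 13.14 L/h


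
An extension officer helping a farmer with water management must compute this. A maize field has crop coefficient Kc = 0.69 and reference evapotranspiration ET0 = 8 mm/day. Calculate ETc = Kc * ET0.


ETc = Kc * ET0
    = 0.69 * 8
    = 5.52 mm/day


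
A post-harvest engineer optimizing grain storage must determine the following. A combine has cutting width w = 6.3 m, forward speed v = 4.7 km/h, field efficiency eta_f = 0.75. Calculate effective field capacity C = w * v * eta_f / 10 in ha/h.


C = w * v * eta_f / 10
  = 6.3 * 4.7 * 0.75 / 10
  = 22.21 / 10
  = 2.22 ha/h


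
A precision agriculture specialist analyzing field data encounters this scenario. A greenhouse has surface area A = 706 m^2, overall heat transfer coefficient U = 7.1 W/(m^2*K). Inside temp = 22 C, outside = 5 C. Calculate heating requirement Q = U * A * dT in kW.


dT = 22 - (5) = 17 K
Q = U * A * dT
  = 7.1 * 706 * 17
  = 85214.20 W = 85.21 kW


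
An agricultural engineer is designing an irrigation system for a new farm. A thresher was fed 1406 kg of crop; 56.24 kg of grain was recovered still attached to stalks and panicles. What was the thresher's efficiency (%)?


eta = (total - unthreshed) / total * 100
    = (1406 - 56.24) / 1406 * 100
    = 1349.76 / 1406 * 100
    = 96%


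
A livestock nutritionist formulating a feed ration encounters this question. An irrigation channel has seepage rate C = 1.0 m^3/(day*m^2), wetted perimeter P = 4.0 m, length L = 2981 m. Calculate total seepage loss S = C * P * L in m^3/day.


S = C * P * L
  = 1.0 * 4.0 * 2981
  = 11924 m^3/day


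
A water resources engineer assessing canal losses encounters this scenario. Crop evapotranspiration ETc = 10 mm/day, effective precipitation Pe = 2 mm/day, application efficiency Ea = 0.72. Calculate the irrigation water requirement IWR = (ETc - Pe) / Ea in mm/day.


IWR = (ETc - Pe) / Ea
    = (10 - 2) / 0.72
    = 8 / 0.72
    = 11.11 mm/day


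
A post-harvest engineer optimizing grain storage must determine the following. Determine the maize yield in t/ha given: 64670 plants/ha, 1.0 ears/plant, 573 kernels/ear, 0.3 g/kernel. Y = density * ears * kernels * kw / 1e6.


Y = density * ears * kernels * kw
  = 64670 * 1.0 * 573 * 0.3 g/ha
  = 11116773 g/ha
  = 11116.77 kg/ha = 11.12 t/ha


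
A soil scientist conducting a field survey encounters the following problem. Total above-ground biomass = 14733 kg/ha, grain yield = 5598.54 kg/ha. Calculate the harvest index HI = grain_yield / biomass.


HI = grain_yield / biomass
   = 5598.54 / 14733
   = 0.38


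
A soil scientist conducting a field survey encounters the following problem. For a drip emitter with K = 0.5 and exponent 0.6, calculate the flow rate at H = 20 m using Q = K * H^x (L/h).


Q = K * H^x
  = 0.5 * 20^0.6
  = 0.5 * 6.0342
  = 3.02 L/h


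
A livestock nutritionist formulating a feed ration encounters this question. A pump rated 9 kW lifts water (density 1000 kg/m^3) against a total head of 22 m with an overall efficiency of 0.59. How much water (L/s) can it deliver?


Q = (P * 1000 * eta) / (rho * g * H)
  = (9 * 1000 * 0.59) / (1000 * 9.81 * 22)
  = 5310 / 215820
  = 0.02460 m^3/s = 24.60 L/s


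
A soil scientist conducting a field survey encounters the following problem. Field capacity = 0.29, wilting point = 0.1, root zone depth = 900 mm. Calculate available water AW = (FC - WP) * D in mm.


AW = (FC - WP) * D
   = (0.29 - 0.1) * 900
   = 0.19 * 900
   = 171 mm


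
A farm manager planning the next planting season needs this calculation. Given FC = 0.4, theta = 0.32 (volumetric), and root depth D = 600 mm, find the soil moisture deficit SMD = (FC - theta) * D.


SMD = (FC - theta) * D
    = (0.4 - 0.32) * 600
    = 0.080 * 600
    = 48 mm


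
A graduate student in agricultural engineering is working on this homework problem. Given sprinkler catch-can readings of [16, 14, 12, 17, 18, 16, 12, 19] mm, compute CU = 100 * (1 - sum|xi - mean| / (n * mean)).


xbar = 124 / 8 = 15.500
sum|xi - xbar| = 17
CU = 100 * (1 - 17 / (8 * 15.500))
   = 100 * (1 - 0.1371)
   = 86.29%


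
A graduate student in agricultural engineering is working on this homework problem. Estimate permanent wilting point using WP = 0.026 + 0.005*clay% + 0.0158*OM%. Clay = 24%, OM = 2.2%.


WP = 0.026 + 0.005*24 + 0.0158*2.2
   = 0.026 + 0.1200 + 0.0348
   = 0.1808


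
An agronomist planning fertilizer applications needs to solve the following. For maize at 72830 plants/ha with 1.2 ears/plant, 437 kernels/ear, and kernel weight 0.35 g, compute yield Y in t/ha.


Y = density * ears * kernels * kw
  = 72830 * 1.2 * 437 * 0.35 g/ha
  = 13367218.20 g/ha
  = 13367.22 kg/ha = 13.37 t/ha


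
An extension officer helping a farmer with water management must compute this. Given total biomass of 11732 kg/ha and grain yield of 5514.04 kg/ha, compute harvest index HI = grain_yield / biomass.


HI = grain_yield / biomass
   = 5514.04 / 11732
   = 0.47


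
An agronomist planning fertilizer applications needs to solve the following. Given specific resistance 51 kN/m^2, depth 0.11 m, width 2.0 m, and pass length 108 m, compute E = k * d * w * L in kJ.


E = k * d * w * L
  = 51 * 0.11 * 2.0 * 108
  = 1211.76 kJ


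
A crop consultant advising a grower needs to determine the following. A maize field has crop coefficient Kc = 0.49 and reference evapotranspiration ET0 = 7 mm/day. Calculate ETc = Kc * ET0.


ETc = Kc * ET0
    = 0.49 * 7
    = 3.43 mm/day


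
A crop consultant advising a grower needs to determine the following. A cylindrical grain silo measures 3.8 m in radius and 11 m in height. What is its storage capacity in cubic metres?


V = pi * r^2 * h
  = pi * 3.8^2 * 11
  = pi * 14.44 * 11
  = 499.01 m^3


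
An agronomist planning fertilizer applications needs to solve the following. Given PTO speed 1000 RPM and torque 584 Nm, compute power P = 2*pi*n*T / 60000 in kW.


P = 2*pi*n*T / 60000
  = 2*pi * 1000 * 584 / 60000
  = 3669380.22 / 60000
  = 61.16 kW


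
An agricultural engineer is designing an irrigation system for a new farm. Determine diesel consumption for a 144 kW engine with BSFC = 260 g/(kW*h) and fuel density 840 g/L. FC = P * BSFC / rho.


FC = P * BSFC / rho_fuel
   = 144 * 260 / 840
   = 37440 / 840
   = 44.57 L/h


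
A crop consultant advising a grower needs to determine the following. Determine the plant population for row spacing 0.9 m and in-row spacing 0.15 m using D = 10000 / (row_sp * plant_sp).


D = 10000 / (row_sp * plant_sp)
  = 10000 / (0.9 * 0.15)
  = 10000 / 0.1350
  = 74074.07 plants/ha
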